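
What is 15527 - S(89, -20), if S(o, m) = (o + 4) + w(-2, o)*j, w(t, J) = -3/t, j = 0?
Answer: 15434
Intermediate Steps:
S(o, m) = 4 + o (S(o, m) = (o + 4) - 3/(-2)*0 = (4 + o) - 3*(-½)*0 = (4 + o) + (3/2)*0 = (4 + o) + 0 = 4 + o)
15527 - S(89, -20) = 15527 - (4 + 89) = 15527 - 1*93 = 15527 - 93 = 15434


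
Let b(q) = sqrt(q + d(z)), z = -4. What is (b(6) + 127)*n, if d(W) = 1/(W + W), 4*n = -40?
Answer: -1270 - 5*sqrt(94)/2 ≈ -1294.2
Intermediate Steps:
n = -10 (n = (1/4)*(-40) = -10)
d(W) = 1/(2*W)
b(q) = sqrt(-1/8 + q) (b(q) = sqrt(q + (1/2)/(-4)) = sqrt(q + (1/2)*(-1/4)) = sqrt(q - 1/8) = sqrt(-1/8 + q))
(b(6) + 127)*n = (sqrt(-2 + 16*6)/4 + 127)*(-10) = (sqrt(-2 + 96)/4 + 127)*(-10) = (sqrt(94)/4 + 127)*(-10) = (127 + sqrt(94)/4)*(-10) = -1270 - 5*sqrt(94)/2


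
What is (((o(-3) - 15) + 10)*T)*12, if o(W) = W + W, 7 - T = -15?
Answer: -2904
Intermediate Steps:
T = 22 (T = 7 - 1*(-15) = 7 + 15 = 22)
o(W) = 2*W
(((o(-3) - 15) + 10)*T)*12 = (((2*(-3) - 15) + 10)*22)*12 = (((-6 - 15) + 10)*22)*12 = ((-21 + 10)*22)*12 = -11*22*12 = -242*12 = -2904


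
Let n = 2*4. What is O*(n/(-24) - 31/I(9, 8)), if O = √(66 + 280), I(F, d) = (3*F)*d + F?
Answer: -106*√346/225 ≈ -8.7632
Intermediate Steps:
n = 8
I(F, d) = F + 3*F*d (I(F, d) = 3*F*d + F = F + 3*F*d)
O = √346 ≈ 18.601
O*(n/(-24) - 31/I(9, 8)) = √346*(8/(-24) - 31*1/(9*(1 + 3*8))) = √346*(8*(-1/24) - 31*1/(9*(1 + 24))) = √346*(-⅓ - 31/(9*25)) = √346*(-⅓ - 31/225) = √346*(-106/225) = -106*√346/225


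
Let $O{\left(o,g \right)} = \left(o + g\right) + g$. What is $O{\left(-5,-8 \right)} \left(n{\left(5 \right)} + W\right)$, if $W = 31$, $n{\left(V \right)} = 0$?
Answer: $-651$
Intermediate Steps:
$O{\left(o,g \right)} = o + 2 g$ ($O{\left(o,g \right)} = \left(g + o\right) + g = o + 2 g$)
$O{\left(-5,-8 \right)} \left(n{\left(5 \right)} + W\right) = \left(-5 + 2 \left(-8\right)\right) \left(0 + 31\right) = \left(-5 - 16\right) 31 = \left(-21\right) 31 = -651$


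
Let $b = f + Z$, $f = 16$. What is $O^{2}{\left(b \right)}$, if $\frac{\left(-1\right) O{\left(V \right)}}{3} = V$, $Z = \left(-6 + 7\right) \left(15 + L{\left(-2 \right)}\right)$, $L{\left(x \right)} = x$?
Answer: $7569$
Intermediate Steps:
$Z = 13$ ($Z = \left(-6 + 7\right) \left(15 - 2\right) = 1 \cdot 13 = 13$)
$b = 29$ ($b = 16 + 13 = 29$)
$O{\left(V \right)} = - 3 V$
$O^{2}{\left(b \right)} = \left(\left(-3\right) 29\right)^{2} = \left(-87\right)^{2} = 7569$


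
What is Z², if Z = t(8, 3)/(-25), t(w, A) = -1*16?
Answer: 256/625 ≈ 0.40960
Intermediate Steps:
t(w, A) = -16
Z = 16/25 (Z = -16/(-25) = -16*(-1/25) = 16/25 ≈ 0.64000)
Z² = (16/25)² = 256/625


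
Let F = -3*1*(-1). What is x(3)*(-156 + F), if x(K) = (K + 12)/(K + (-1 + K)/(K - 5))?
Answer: -2295/2 ≈ -1147.5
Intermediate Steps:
F = 3 (F = -3*(-1) = 3)
x(K) = (12 + K)/(K + (-1 + K)/(-5 + K))
x(3)*(-156 + F) = ((60 - 1*3**2 - 7*3)/(1 - 1*3**2 + 4*3))*(-156 + 3) = ((60 - 1*9 - 21)/(1 - 1*9 + 12))*(-153) = ((60 - 9 - 21)/(1 - 9 + 12))*(-153) = (30/4)*(-153) = ((1/4)*30)*(-153) = (15/2)*(-153) = -2295/2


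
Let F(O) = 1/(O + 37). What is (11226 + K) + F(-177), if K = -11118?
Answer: 15119/140 ≈ 107.99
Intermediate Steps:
F(O) = 1/(37 + O)
(11226 + K) + F(-177) = (11226 - 11118) + 1/(37 - 177) = 108 + 1/(-140) = 108 - 1/140 = 15119/140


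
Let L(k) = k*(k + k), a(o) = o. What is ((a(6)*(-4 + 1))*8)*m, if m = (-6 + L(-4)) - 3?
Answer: -3312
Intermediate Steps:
L(k) = 2*k² (L(k) = k*(2*k) = 2*k²)
m = 23 (m = (-6 + 2*(-4)²) - 3 = (-6 + 2*16) - 3 = (-6 + 32) - 3 = 26 - 3 = 23)
((a(6)*(-4 + 1))*8)*m = ((6*(-4 + 1))*8)*23 = ((6*(-3))*8)*23 = -18*8*23 = -144*23 = -3312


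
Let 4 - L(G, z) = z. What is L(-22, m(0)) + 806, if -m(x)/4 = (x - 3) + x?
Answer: 798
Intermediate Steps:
m(x) = 12 - 8*x (m(x) = -4*((x - 3) + x) = -4*((-3 + x) + x) = -4*(-3 + 2*x) = 12 - 8*x)
L(G, z) = 4 - z
L(-22, m(0)) + 806 = (4 - (12 - 8*0)) + 806 = (4 - (12 + 0)) + 806 = (4 - 1*12) + 806 = (4 - 12) + 806 = -8 + 806 = 798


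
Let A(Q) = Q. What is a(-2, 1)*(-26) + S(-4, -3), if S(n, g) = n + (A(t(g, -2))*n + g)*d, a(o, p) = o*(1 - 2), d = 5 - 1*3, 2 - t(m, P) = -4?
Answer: -110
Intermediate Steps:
t(m, P) = 6 (t(m, P) = 2 - 1*(-4) = 2 + 4 = 6)
d = 2 (d = 5 - 3 = 2)
a(o, p) = -o (a(o, p) = o*(-1) = -o)
S(n, g) = 2*g + 13*n (S(n, g) = n + (6*n + g)*2 = n + (g + 6*n)*2 = n + (2*g + 12*n) = 2*g + 13*n)
a(-2, 1)*(-26) + S(-4, -3) = -1*(-2)*(-26) + (2*(-3) + 13*(-4)) = 2*(-26) + (-6 - 52) = -52 - 58 = -110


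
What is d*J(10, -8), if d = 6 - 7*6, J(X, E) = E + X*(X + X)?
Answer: -6912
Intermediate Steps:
J(X, E) = E + 2*X**2 (J(X, E) = E + X*(2*X) = E + 2*X**2)
d = -36 (d = 6 - 42 = -36)
d*J(10, -8) = -36*(-8 + 2*10**2) = -36*(-8 + 2*100) = -36*(-8 + 200) = -36*192 = -6912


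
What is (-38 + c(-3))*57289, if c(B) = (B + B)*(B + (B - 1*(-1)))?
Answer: -458312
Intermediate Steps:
c(B) = 2*B*(1 + 2*B) (c(B) = (2*B)*(B + (B + 1)) = (2*B)*(B + (1 + B)) = (2*B)*(1 + 2*B) = 2*B*(1 + 2*B))
(-38 + c(-3))*57289 = (-38 + 2*(-3)*(1 + 2*(-3)))*57289 = (-38 + 2*(-3)*(1 - 6))*57289 = (-38 + 2*(-3)*(-5))*57289 = (-38 + 30)*57289 = -8*57289 = -458312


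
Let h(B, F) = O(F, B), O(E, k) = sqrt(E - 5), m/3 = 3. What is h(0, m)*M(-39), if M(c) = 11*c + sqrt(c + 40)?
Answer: -856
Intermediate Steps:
m = 9 (m = 3*3 = 9)
O(E, k) = sqrt(-5 + E)
M(c) = sqrt(40 + c) + 11*c (M(c) = 11*c + sqrt(40 + c) = sqrt(40 + c) + 11*c)
h(B, F) = sqrt(-5 + F)
h(0, m)*M(-39) = sqrt(-5 + 9)*(sqrt(40 - 39) + 11*(-39)) = sqrt(4)*(sqrt(1) - 429) = 2*(1 - 429) = 2*(-428) = -856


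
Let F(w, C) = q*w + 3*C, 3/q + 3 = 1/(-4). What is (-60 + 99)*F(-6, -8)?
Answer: -720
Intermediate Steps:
q = -12/13 (q = 3/(-3 + 1/(-4)) = 3/(-3 - ¼) = 3/(-13/4) = 3*(-4/13) = -12/13 ≈ -0.92308)
F(w, C) = 3*C - 12*w/13 (F(w, C) = -12*w/13 + 3*C = 3*C - 12*w/13)
(-60 + 99)*F(-6, -8) = (-60 + 99)*(3*(-8) - 12/13*(-6)) = 39*(-24 + 72/13) = 39*(-240/13) = -720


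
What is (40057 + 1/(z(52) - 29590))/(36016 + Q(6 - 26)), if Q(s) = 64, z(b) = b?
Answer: 236640733/213146208 ≈ 1.1102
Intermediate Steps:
(40057 + 1/(z(52) - 29590))/(36016 + Q(6 - 26)) = (40057 + 1/(52 - 29590))/(36016 + 64) = (40057 + 1/(-29538))/36080 = (40057 - 1/29538)*(1/36080) = (1183203665/29538)*(1/36080) = 236640733/213146208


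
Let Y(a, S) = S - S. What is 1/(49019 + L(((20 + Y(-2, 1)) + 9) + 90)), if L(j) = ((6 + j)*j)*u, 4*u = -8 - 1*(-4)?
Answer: 1/34144 ≈ 2.9288e-5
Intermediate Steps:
Y(a, S) = 0
u = -1 (u = (-8 - 1*(-4))/4 = (-8 + 4)/4 = (1/4)*(-4) = -1)
L(j) = -j*(6 + j) (L(j) = ((6 + j)*j)*(-1) = (j*(6 + j))*(-1) = -j*(6 + j))
1/(49019 + L(((20 + Y(-2, 1)) + 9) + 90)) = 1/(49019 - (((20 + 0) + 9) + 90)*(6 + (((20 + 0) + 9) + 90))) = 1/(49019 - ((20 + 9) + 90)*(6 + ((20 + 9) + 90))) = 1/(49019 - (29 + 90)*(6 + (29 + 90))) = 1/(49019 - 1*119*(6 + 119)) = 1/(49019 - 1*119*125) = 1/(49019 - 14875) = 1/34144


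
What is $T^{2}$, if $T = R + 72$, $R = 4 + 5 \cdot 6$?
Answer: $11236$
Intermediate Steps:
$R = 34$ ($R = 4 + 30 = 34$)
$T = 106$ ($T = 34 + 72 = 106$)
$T^{2} = 106^{2} = 11236$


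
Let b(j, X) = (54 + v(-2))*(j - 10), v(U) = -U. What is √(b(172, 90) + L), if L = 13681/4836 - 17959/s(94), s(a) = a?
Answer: √114737636256087/113646 ≈ 94.254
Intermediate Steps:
L = -42781855/227292 (L = 13681/4836 - 17959/94 = -42781855/227292 ≈ -188.22)
b(j, X) = -560 + 56*j (b(j, X) = (54 - 1*(-2))*(j - 10) = (54 + 2)*(-10 + j) = 56*(-10 + j) = -560 + 56*j)
√(b(172, 90) + L) = √((-560 + 56*172) - 42781855/227292) = √((-560 + 9632) - 42781855/227292) = √(9072 - 42781855/227292) = √(2019211169/227292) = √114737636256087/113646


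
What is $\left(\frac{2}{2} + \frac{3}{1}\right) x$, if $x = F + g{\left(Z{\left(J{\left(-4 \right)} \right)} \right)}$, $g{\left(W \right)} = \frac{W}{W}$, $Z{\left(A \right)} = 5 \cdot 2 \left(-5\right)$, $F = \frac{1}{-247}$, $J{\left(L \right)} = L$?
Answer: $\frac{984}{247} \approx 3.9838$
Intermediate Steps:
$F = - \frac{1}{247} \approx -0.0040486$
$Z{\left(A \right)} = -50$ ($Z{\left(A \right)} = 10 \left(-5\right) = -50$)
$g{\left(W \right)} = 1$
$x = \frac{246}{247}$ ($x = - \frac{1}{247} + 1 = \frac{246}{247} \approx 0.99595$)
$\left(\frac{2}{2} + \frac{3}{1}\right) x = \left(\frac{2}{2} + \frac{3}{1}\right) \frac{246}{247} = \left(2 \cdot \frac{1}{2} + 3 \cdot 1\right) \frac{246}{247} = \left(1 + 3\right) \frac{246}{247} = 4 \cdot \frac{246}{247} = \frac{984}{247}$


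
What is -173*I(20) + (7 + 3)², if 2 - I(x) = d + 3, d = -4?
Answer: -419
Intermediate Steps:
I(x) = 3 (I(x) = 2 - (-4 + 3) = 2 - 1*(-1) = 2 + 1 = 3)
-173*I(20) + (7 + 3)² = -173*3 + (7 + 3)² = -519 + 10² = -519 + 100 = -419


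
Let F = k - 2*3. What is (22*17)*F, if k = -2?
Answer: -2992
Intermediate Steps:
F = -8 (F = -2 - 2*3 = -2 - 6 = -8)
(22*17)*F = (22*17)*(-8) = 374*(-8) = -2992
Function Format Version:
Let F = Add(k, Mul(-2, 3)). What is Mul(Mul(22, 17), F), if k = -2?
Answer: -2992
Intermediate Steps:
F = -8 (F = Add(-2, Mul(-2, 3)) = Add(-2, -6) = -8)
Mul(Mul(22, 17), F) = Mul(Mul(22, 17), -8) = Mul(374, -8) = -2992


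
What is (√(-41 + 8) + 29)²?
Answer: (29 + I*√33)² ≈ 808.0 + 333.18*I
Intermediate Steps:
(√(-41 + 8) + 29)² = (√(-33) + 29)² = (I*√33 + 29)² = (29 + I*√33)²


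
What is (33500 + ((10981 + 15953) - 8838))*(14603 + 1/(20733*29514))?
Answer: 230525166442031626/305956881 ≈ 7.5346e+8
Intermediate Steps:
(33500 + ((10981 + 15953) - 8838))*(14603 + 1/(20733*29514)) = (33500 + (26934 - 8838))*(14603 + (1/20733)*(1/29514)) = (33500 + 18096)*(14603 + 1/611913762) = 51596*(8935776666487/611913762) = 230525166442031626/305956881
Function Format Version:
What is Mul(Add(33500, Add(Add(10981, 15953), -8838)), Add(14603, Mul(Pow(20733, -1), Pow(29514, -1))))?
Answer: Rational(230525166442031626, 305956881) ≈ 7.5346e+8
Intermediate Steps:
Mul(Add(33500, Add(Add(10981, 15953), -8838)), Add(14603, Mul(Pow(20733, -1), Pow(29514, -1)))) = Mul(Add(33500, Add(26934, -8838)), Add(14603, Mul(Rational(1, 20733), Rational(1, 29514)))) = Mul(Add(33500, 18096), Add(14603, Rational(1, 611913762))) = Mul(51596, Rational(8935776666487, 611913762)) = Rational(230525166442031626, 305956881)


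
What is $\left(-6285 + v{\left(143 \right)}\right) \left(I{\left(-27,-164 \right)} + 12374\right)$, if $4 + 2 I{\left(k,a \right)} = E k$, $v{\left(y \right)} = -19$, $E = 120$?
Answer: $-67780608$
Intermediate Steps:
$I{\left(k,a \right)} = -2 + 60 k$ ($I{\left(k,a \right)} = -2 + \frac{120 k}{2} = -2 + 60 k$)
$\left(-6285 + v{\left(143 \right)}\right) \left(I{\left(-27,-164 \right)} + 12374\right) = \left(-6285 - 19\right) \left(\left(-2 + 60 \left(-27\right)\right) + 12374\right) = - 6304 \left(\left(-2 - 1620\right) + 12374\right) = - 6304 \left(-1622 + 12374\right) = \left(-6304\right) 10752 = -67780608$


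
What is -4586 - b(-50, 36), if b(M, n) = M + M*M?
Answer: -7036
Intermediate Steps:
b(M, n) = M + M²
-4586 - b(-50, 36) = -4586 - (-50)*(1 - 50) = -4586 - (-50)*(-49) = -4586 - 1*2450 = -4586 - 2450 = -7036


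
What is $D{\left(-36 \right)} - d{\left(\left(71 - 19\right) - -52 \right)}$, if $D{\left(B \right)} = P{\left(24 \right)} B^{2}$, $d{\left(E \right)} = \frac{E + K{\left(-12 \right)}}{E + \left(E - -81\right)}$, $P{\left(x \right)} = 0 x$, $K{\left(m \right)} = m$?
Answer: $- \frac{92}{289} \approx -0.31834$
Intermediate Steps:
$P{\left(x \right)} = 0$
$d{\left(E \right)} = \frac{-12 + E}{81 + 2 E}$ ($d{\left(E \right)} = \frac{E - 12}{E + \left(E - -81\right)} = \frac{-12 + E}{E + \left(E + 81\right)} = \frac{-12 + E}{E + \left(81 + E\right)} = \frac{-12 + E}{81 + 2 E}$)
$D{\left(B \right)} = 0$ ($D{\left(B \right)} = 0 B^{2} = 0$)
$D{\left(-36 \right)} - d{\left(\left(71 - 19\right) - -52 \right)} = 0 - \frac{-12 + \left(\left(71 - 19\right) - -52\right)}{81 + 2 \left(\left(71 - 19\right) - -52\right)} = 0 - \frac{-12 + \left(52 + 52\right)}{81 + 2 \left(52 + 52\right)} = 0 - \frac{-12 + 104}{81 + 2 \cdot 104} = 0 - \frac{1}{81 + 208} \cdot 92 = 0 - \frac{1}{289} \cdot 92 = 0 - \frac{92}{289} = - \frac{92}{289}$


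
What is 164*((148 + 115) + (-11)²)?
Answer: 62976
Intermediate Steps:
164*((148 + 115) + (-11)²) = 164*(263 + 121) = 164*384 = 62976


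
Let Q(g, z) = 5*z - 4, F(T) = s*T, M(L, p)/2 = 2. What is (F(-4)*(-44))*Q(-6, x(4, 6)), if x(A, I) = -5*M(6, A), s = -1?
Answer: 18304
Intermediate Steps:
M(L, p) = 4 (M(L, p) = 2*2 = 4)
x(A, I) = -20 (x(A, I) = -5*4 = -20)
F(T) = -T
Q(g, z) = -4 + 5*z
(F(-4)*(-44))*Q(-6, x(4, 6)) = (-1*(-4)*(-44))*(-4 + 5*(-20)) = (4*(-44))*(-4 - 100) = -176*(-104) = 18304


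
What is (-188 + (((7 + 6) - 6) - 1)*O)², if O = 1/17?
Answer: 10176100/289 ≈ 35211.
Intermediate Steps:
O = 1/17 ≈ 0.058824
(-188 + (((7 + 6) - 6) - 1)*O)² = (-188 + (((7 + 6) - 6) - 1)*(1/17))² = (-188 + ((13 - 6) - 1)*(1/17))² = (-188 + (7 - 1)*(1/17))² = (-188 + 6*(1/17))² = (-188 + 6/17)² = (-3190/17)² = 10176100/289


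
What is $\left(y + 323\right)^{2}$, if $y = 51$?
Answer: $139876$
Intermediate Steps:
$\left(y + 323\right)^{2} = \left(51 + 323\right)^{2} = 374^{2} = 139876$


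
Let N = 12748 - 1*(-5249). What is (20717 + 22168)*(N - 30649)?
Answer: -542581020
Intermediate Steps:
N = 17997 (N = 12748 + 5249 = 17997)
(20717 + 22168)*(N - 30649) = (20717 + 22168)*(17997 - 30649) = 42885*(-12652) = -542581020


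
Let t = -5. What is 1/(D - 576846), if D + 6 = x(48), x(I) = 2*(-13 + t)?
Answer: -1/576888 ≈ -1.7334e-6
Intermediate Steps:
x(I) = -36 (x(I) = 2*(-13 - 5) = 2*(-18) = -36)
D = -42 (D = -6 - 36 = -42)
1/(D - 576846) = 1/(-42 - 576846) = 1/(-576888) = -1/576888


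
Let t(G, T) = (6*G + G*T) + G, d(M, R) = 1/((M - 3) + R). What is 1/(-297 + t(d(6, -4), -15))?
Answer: -1/289 ≈ -0.0034602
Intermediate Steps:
d(M, R) = 1/(-3 + M + R) (d(M, R) = 1/((-3 + M) + R) = 1/(-3 + M + R))
t(G, T) = 7*G + G*T
1/(-297 + t(d(6, -4), -15)) = 1/(-297 + (7 - 15)/(-3 + 6 - 4)) = 1/(-297 - 8/(-1)) = 1/(-297 - 1*(-8)) = 1/(-297 + 8) = 1/(-289) = -1/289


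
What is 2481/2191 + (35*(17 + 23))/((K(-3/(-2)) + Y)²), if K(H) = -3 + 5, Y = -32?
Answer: 53003/19719 ≈ 2.6879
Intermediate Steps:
K(H) = 2
2481/2191 + (35*(17 + 23))/((K(-3/(-2)) + Y)²) = 2481/2191 + (35*(17 + 23))/((2 - 32)²) = 2481*(1/2191) + (35*40)/((-30)²) = 2481/2191 + 1400/900 = 2481/2191 + 1400*(1/900) = 2481/2191 + 14/9 = 53003/19719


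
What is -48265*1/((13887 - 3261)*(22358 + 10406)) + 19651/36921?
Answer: 325700897419/612097899864 ≈ 0.53211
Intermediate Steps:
-48265*1/((13887 - 3261)*(22358 + 10406)) + 19651/36921 = -48265/(32764*10626) + 19651*(1/36921) = -48265/348150264 + 19651/36921 = -48265*1/348150264 + 19651/36921 = -6895/49735752 + 19651/36921 = 325700897419/612097899864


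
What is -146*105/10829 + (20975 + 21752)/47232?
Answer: -37339411/73067904 ≈ -0.51102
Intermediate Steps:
-146*105/10829 + (20975 + 21752)/47232 = -15330*1/10829 + 42727*(1/47232) = -2190/1547 + 42727/47232 = -37339411/73067904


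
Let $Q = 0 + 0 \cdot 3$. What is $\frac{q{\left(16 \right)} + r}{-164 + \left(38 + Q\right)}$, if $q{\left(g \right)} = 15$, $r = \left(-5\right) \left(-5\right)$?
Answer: $- \frac{20}{63} \approx -0.31746$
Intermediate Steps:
$r = 25$
$Q = 0$ ($Q = 0 + 0 = 0$)
$\frac{q{\left(16 \right)} + r}{-164 + \left(38 + Q\right)} = \frac{15 + 25}{-164 + \left(38 + 0\right)} = \frac{40}{-164 + 38} = \frac{40}{-126} = 40 \left(- \frac{1}{126}\right) = - \frac{20}{63}$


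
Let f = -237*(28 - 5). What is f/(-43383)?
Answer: 1817/14461 ≈ 0.12565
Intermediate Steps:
f = -5451 (f = -237*23 = -5451)
f/(-43383) = -5451/(-43383) = -5451*(-1/43383) = 1817/14461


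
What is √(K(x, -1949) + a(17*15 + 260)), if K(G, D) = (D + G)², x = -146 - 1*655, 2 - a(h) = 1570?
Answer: 2*√1890233 ≈ 2749.7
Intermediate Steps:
a(h) = -1568 (a(h) = 2 - 1*1570 = 2 - 1570 = -1568)
x = -801 (x = -146 - 655 = -801)
√(K(x, -1949) + a(17*15 + 260)) = √((-1949 - 801)² - 1568) = √((-2750)² - 1568) = √(7562500 - 1568) = √7560932 = 2*√1890233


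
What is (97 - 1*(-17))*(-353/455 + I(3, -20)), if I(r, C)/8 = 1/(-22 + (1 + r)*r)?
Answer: -81738/455 ≈ -179.64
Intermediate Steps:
I(r, C) = 8/(-22 + r*(1 + r)) (I(r, C) = 8/(-22 + (1 + r)*r) = 8/(-22 + r*(1 + r)))
(97 - 1*(-17))*(-353/455 + I(3, -20)) = (97 - 1*(-17))*(-353/455 + 8/(-22 + 3 + 3²)) = (97 + 17)*(-353*1/455 + 8/(-22 + 3 + 9)) = 114*(-353/455 + 8/(-10)) = 114*(-353/455 + 8*(-⅒)) = 114*(-353/455 - ⅘) = 114*(-717/455) = -81738/455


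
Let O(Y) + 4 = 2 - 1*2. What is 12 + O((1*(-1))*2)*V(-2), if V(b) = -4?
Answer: 28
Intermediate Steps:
O(Y) = -4 (O(Y) = -4 + (2 - 1*2) = -4 + (2 - 2) = -4 + 0 = -4)
12 + O((1*(-1))*2)*V(-2) = 12 - 4*(-4) = 12 + 16 = 28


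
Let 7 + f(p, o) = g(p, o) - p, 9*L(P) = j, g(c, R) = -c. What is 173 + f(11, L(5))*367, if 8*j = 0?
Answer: -10470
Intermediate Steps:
j = 0 (j = (⅛)*0 = 0)
L(P) = 0 (L(P) = (⅑)*0 = 0)
f(p, o) = -7 - 2*p (f(p, o) = -7 + (-p - p) = -7 - 2*p)
173 + f(11, L(5))*367 = 173 + (-7 - 2*11)*367 = 173 + (-7 - 22)*367 = 173 - 29*367 = 173 - 10643 = -10470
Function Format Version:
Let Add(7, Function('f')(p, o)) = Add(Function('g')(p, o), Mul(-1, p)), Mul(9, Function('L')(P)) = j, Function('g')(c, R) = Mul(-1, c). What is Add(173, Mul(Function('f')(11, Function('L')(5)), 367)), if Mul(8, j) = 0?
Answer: -10470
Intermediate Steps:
j = 0 (j = Mul(Rational(1, 8), 0) = 0)
Function('L')(P) = 0 (Function('L')(P) = Mul(Rational(1, 9), 0) = 0)
Function('f')(p, o) = Add(-7, Mul(-2, p)) (Function('f')(p, o) = Add(-7, Add(Mul(-1, p), Mul(-1, p))) = Add(-7, Mul(-2, p)))
Add(173, Mul(Function('f')(11, Function('L')(5)), 367)) = Add(173, Mul(Add(-7, Mul(-2, 11)), 367)) = Add(173, Mul(Add(-7, -22), 367)) = Add(173, Mul(-29, 367)) = Add(173, -10643) = -10470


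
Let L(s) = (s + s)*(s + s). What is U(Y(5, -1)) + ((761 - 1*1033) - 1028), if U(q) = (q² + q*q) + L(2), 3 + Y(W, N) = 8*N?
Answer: -1042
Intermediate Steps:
Y(W, N) = -3 + 8*N
L(s) = 4*s² (L(s) = (2*s)*(2*s) = 4*s²)
U(q) = 16 + 2*q² (U(q) = (q² + q*q) + 4*2² = (q² + q²) + 4*4 = 2*q² + 16 = 16 + 2*q²)
U(Y(5, -1)) + ((761 - 1*1033) - 1028) = (16 + 2*(-3 + 8*(-1))²) + ((761 - 1*1033) - 1028) = (16 + 2*(-3 - 8)²) + ((761 - 1033) - 1028) = (16 + 2*(-11)²) + (-272 - 1028) = (16 + 2*121) - 1300 = (16 + 242) - 1300 = 258 - 1300 = -1042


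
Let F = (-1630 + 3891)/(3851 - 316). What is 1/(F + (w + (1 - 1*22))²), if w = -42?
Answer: 505/2004668 ≈ 0.00025191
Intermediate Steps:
F = 323/505 (F = 2261/3535 = 2261*(1/3535) = 323/505 ≈ 0.63960)
1/(F + (w + (1 - 1*22))²) = 1/(323/505 + (-42 + (1 - 1*22))²) = 1/(323/505 + (-42 + (1 - 22))²) = 1/(323/505 + (-42 - 21)²) = 1/(323/505 + (-63)²) = 1/(323/505 + 3969) = 1/(2004668/505) = 505/2004668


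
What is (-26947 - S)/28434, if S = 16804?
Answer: -43751/28434 ≈ -1.5387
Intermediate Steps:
(-26947 - S)/28434 = (-26947 - 1*16804)/28434 = (-26947 - 16804)*(1/28434) = -43751*1/28434 = -43751/28434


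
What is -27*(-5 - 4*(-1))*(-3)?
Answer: -81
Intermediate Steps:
-27*(-5 - 4*(-1))*(-3) = -27*(-5 + 4)*(-3) = -27*(-1)*(-3) = 27*(-3) = -81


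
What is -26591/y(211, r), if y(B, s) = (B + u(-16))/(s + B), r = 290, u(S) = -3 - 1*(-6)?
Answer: -13322091/214 ≈ -62253.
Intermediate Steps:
u(S) = 3 (u(S) = -3 + 6 = 3)
y(B, s) = (3 + B)/(B + s) (y(B, s) = (B + 3)/(s + B) = (3 + B)/(B + s))
-26591/y(211, r) = -26591*(211 + 290)/(3 + 211) = -26591/(214/501) = -26591/((1/501)*214) = -26591/214/501 = -26591*501/214 = -13322091/214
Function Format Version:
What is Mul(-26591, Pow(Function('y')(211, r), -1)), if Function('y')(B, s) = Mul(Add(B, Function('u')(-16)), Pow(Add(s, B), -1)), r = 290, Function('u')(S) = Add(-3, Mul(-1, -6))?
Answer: Rational(-13322091, 214) ≈ -62253.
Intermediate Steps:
Function('u')(S) = 3 (Function('u')(S) = Add(-3, 6) = 3)
Function('y')(B, s) = Mul(Pow(Add(B, s), -1), Add(3, B)) (Function('y')(B, s) = Mul(Add(B, 3), Pow(Add(s, B), -1)) = Mul(Add(3, B), Pow(Add(B, s), -1)) = Mul(Pow(Add(B, s), -1), Add(3, B)))
Mul(-26591, Pow(Function('y')(211, r), -1)) = Mul(-26591, Pow(Mul(Pow(Add(211, 290), -1), Add(3, 211)), -1)) = Mul(-26591, Pow(Mul(Pow(501, -1), 214), -1)) = Mul(-26591, Pow(Mul(Rational(1, 501), 214), -1)) = Mul(-26591, Pow(Rational(214, 501), -1)) = Mul(-26591, Rational(501, 214)) = Rational(-13322091, 214)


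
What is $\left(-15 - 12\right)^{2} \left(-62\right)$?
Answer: $-45198$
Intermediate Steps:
$\left(-15 - 12\right)^{2} \left(-62\right) = \left(-27\right)^{2} \left(-62\right) = 729 \left(-62\right) = -45198$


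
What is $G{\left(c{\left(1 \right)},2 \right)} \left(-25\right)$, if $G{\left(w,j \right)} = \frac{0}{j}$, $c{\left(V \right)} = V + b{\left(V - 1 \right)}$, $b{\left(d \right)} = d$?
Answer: $0$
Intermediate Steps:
$c{\left(V \right)} = -1 + 2 V$ ($c{\left(V \right)} = V + \left(V - 1\right) = V + \left(-1 + V\right) = -1 + 2 V$)
$G{\left(w,j \right)} = 0$
$G{\left(c{\left(1 \right)},2 \right)} \left(-25\right) = 0 \left(-25\right) = 0$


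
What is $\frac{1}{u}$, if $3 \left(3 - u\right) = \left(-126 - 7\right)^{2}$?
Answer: $- \frac{3}{17680} \approx -0.00016968$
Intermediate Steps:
$u = - \frac{17680}{3}$ ($u = 3 - \frac{\left(-126 - 7\right)^{2}}{3} = 3 - \frac{\left(-133\right)^{2}}{3} = 3 - \frac{17689}{3} = - \frac{17680}{3} \approx -5893.3$)
$\frac{1}{u} = \frac{1}{- \frac{17680}{3}} = - \frac{3}{17680}$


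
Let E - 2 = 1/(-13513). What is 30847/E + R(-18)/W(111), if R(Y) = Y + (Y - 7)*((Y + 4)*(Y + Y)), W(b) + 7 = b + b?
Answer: 17855726683/1162075 ≈ 15365.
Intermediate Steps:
E = 27025/13513 (E = 2 + 1/(-13513) = 2 - 1/13513 = 27025/13513 ≈ 1.9999)
W(b) = -7 + 2*b (W(b) = -7 + (b + b) = -7 + 2*b)
R(Y) = Y + 2*Y*(-7 + Y)*(4 + Y) (R(Y) = Y + (-7 + Y)*((4 + Y)*(2*Y)) = Y + (-7 + Y)*(2*Y*(4 + Y)) = Y + 2*Y*(-7 + Y)*(4 + Y))
30847/E + R(-18)/W(111) = 30847/(27025/13513) + (-18*(-55 - 6*(-18) + 2*(-18)²))/(-7 + 2*111) = 30847*(13513/27025) + (-18*(-55 + 108 + 2*324))/(-7 + 222) = 416835511/27025 - 18*(-55 + 108 + 648)/215 = 416835511/27025 - 18*701*(1/215) = 416835511/27025 - 12618*1/215 = 416835511/27025 - 12618/215 = 17855726683/1162075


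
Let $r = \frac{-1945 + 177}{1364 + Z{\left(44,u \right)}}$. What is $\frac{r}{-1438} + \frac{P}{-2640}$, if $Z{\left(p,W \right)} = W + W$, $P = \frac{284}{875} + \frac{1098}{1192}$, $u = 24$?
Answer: $\frac{139381034327}{349431325320000} \approx 0.00039888$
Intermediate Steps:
$P = \frac{649639}{521500}$ ($P = 284 \cdot \frac{1}{875} + 1098 \cdot \frac{1}{1192} = \frac{284}{875} + \frac{549}{596} = \frac{649639}{521500} \approx 1.2457$)
$Z{\left(p,W \right)} = 2 W$
$r = - \frac{442}{353}$ ($r = \frac{-1945 + 177}{1364 + 2 \cdot 24} = - \frac{1768}{1364 + 48} = - \frac{1768}{1412} = \left(-1768\right) \frac{1}{1412} = - \frac{442}{353} \approx -1.2521$)
$\frac{r}{-1438} + \frac{P}{-2640} = - \frac{442}{353 \left(-1438\right)} + \frac{649639}{521500 \left(-2640\right)} = \left(- \frac{442}{353}\right) \left(- \frac{1}{1438}\right) + \frac{649639}{521500} \left(- \frac{1}{2640}\right) = \frac{221}{253807} - \frac{649639}{1376760000} = \frac{139381034327}{349431325320000}$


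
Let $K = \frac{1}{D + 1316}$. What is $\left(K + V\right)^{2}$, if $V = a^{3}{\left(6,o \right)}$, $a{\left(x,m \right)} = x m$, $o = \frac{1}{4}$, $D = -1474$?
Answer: $\frac{4532641}{399424} \approx 11.348$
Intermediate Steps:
$o = \frac{1}{4} \approx 0.25$
$a{\left(x,m \right)} = m x$
$K = - \frac{1}{158}$ ($K = \frac{1}{-1474 + 1316} = \frac{1}{-158} = - \frac{1}{158} \approx -0.0063291$)
$V = \frac{27}{8}$ ($V = \left(\frac{1}{4} \cdot 6\right)^{3} = \left(\frac{3}{2}\right)^{3} = \frac{27}{8} \approx 3.375$)
$\left(K + V\right)^{2} = \left(- \frac{1}{158} + \frac{27}{8}\right)^{2} = \left(\frac{2129}{632}\right)^{2} = \frac{4532641}{399424}$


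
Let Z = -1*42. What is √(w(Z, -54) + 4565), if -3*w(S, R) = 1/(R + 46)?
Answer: 331*√6/12 ≈ 67.565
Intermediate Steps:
Z = -42
w(S, R) = -1/(3*(46 + R)) (w(S, R) = -1/(3*(R + 46)) = -1/(3*(46 + R)))
√(w(Z, -54) + 4565) = √(-1/(138 + 3*(-54)) + 4565) = √(-1/(138 - 162) + 4565) = √(-1/(-24) + 4565) = √(-1*(-1/24) + 4565) = √(1/24 + 4565) = √(109561/24) = 331*√6/12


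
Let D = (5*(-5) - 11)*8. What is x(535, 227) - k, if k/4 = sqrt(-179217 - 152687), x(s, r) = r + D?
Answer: -61 - 32*I*sqrt(5186) ≈ -61.0 - 2304.4*I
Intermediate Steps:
D = -288 (D = (-25 - 11)*8 = -36*8 = -288)
x(s, r) = -288 + r (x(s, r) = r - 288 = -288 + r)
k = 32*I*sqrt(5186) (k = 4*sqrt(-179217 - 152687) = 4*sqrt(-331904) = 4*(8*I*sqrt(5186)) = 32*I*sqrt(5186) ≈ 2304.4*I)
x(535, 227) - k = (-288 + 227) - 32*I*sqrt(5186) = -61 - 32*I*sqrt(5186)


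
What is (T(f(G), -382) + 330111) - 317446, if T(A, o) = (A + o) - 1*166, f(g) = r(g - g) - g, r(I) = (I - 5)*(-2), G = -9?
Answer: 12136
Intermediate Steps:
r(I) = 10 - 2*I (r(I) = (-5 + I)*(-2) = 10 - 2*I)
f(g) = 10 - g (f(g) = (10 - 2*(g - g)) - g = (10 - 2*0) - g = (10 + 0) - g = 10 - g)
T(A, o) = -166 + A + o (T(A, o) = (A + o) - 166 = -166 + A + o)
(T(f(G), -382) + 330111) - 317446 = ((-166 + (10 - 1*(-9)) - 382) + 330111) - 317446 = ((-166 + (10 + 9) - 382) + 330111) - 317446 = ((-166 + 19 - 382) + 330111) - 317446 = (-529 + 330111) - 317446 = 329582 - 317446 = 12136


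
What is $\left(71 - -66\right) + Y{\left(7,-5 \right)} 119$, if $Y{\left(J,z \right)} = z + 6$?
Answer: $256$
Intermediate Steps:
$Y{\left(J,z \right)} = 6 + z$
$\left(71 - -66\right) + Y{\left(7,-5 \right)} 119 = \left(71 - -66\right) + \left(6 - 5\right) 119 = \left(71 + 66\right) + 1 \cdot 119 = 137 + 119 = 256$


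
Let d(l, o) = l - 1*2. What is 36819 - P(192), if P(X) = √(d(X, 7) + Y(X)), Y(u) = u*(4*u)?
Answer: 36819 - √147646 ≈ 36435.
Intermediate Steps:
d(l, o) = -2 + l (d(l, o) = l - 2 = -2 + l)
Y(u) = 4*u²
P(X) = √(-2 + X + 4*X²) (P(X) = √((-2 + X) + 4*X²) = √(-2 + X + 4*X²))
36819 - P(192) = 36819 - √(-2 + 192 + 4*192²) = 36819 - √(-2 + 192 + 4*36864) = 36819 - √(-2 + 192 + 147456) = 36819 - √147646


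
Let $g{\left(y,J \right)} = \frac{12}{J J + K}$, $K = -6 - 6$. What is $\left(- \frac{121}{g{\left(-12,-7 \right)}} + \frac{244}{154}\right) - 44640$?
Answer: $- \frac{41590625}{924} \approx -45012.0$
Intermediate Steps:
$K = -12$
$g{\left(y,J \right)} = \frac{12}{-12 + J^{2}}$ ($g{\left(y,J \right)} = \frac{12}{J J - 12} = \frac{12}{J^{2} - 12} = \frac{12}{-12 + J^{2}}$)
$\left(- \frac{121}{g{\left(-12,-7 \right)}} + \frac{244}{154}\right) - 44640 = \left(- \frac{121}{12 \frac{1}{-12 + \left(-7\right)^{2}}} + \frac{244}{154}\right) - 44640 = \left(- \frac{121}{12 \frac{1}{-12 + 49}} + 244 \cdot \frac{1}{154}\right) - 44640 = \left(- \frac{121}{12 \cdot \frac{1}{37}} + \frac{122}{77}\right) - 44640 = \left(- \frac{121}{\frac{12}{37}} + \frac{122}{77}\right) - 44640 = \left(\left(-121\right) \frac{37}{12} + \frac{122}{77}\right) - 44640 = \left(- \frac{4477}{12} + \frac{122}{77}\right) - 44640 = - \frac{343265}{924} - 44640 = - \frac{41590625}{924}$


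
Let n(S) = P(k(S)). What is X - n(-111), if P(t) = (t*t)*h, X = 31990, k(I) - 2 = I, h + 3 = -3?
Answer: 103276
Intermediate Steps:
h = -6 (h = -3 - 3 = -6)
k(I) = 2 + I
P(t) = -6*t**2 (P(t) = (t*t)*(-6) = t**2*(-6) = -6*t**2)
n(S) = -6*(2 + S)**2
X - n(-111) = 31990 - (-6)*(2 - 111)**2 = 31990 - (-6)*(-109)**2 = 31990 - (-6)*11881 = 31990 - 1*(-71286) = 31990 + 71286 = 103276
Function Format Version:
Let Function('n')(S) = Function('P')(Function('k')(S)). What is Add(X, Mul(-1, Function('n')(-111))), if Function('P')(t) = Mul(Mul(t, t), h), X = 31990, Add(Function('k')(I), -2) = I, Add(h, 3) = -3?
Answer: 103276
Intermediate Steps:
h = -6 (h = Add(-3, -3) = -6)
Function('k')(I) = Add(2, I)
Function('P')(t) = Mul(-6, Pow(t, 2)) (Function('P')(t) = Mul(Mul(t, t), -6) = Mul(Pow(t, 2), -6) = Mul(-6, Pow(t, 2)))
Function('n')(S) = Mul(-6, Pow(Add(2, S), 2))
Add(X, Mul(-1, Function('n')(-111))) = Add(31990, Mul(-1, Mul(-6, Pow(Add(2, -111), 2)))) = Add(31990, Mul(-1, Mul(-6, Pow(-109, 2)))) = Add(31990, Mul(-1, Mul(-6, 11881))) = Add(31990, Mul(-1, -71286)) = Add(31990, 71286) = 103276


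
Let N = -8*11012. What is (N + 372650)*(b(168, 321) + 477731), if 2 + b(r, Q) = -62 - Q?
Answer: 135830713684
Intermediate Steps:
b(r, Q) = -64 - Q (b(r, Q) = -2 + (-62 - Q) = -64 - Q)
N = -88096
(N + 372650)*(b(168, 321) + 477731) = (-88096 + 372650)*((-64 - 1*321) + 477731) = 284554*((-64 - 321) + 477731) = 284554*(-385 + 477731) = 284554*477346 = 135830713684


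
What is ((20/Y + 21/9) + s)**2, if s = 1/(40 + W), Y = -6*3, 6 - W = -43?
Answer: 976144/641601 ≈ 1.5214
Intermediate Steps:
W = 49 (W = 6 - 1*(-43) = 6 + 43 = 49)
Y = -18
s = 1/89 (s = 1/(40 + 49) = 1/89 ≈ 0.011236)
((20/Y + 21/9) + s)**2 = ((20/(-18) + 21/9) + 1/89)**2 = ((20*(-1/18) + 21*(1/9)) + 1/89)**2 = ((-10/9 + 7/3) + 1/89)**2 = (11/9 + 1/89)**2 = (988/801)**2 = 976144/641601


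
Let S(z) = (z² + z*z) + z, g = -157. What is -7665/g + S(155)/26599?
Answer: 211449520/4176043 ≈ 50.634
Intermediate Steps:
S(z) = z + 2*z² (S(z) = (z² + z²) + z = 2*z² + z = z + 2*z²)
-7665/g + S(155)/26599 = -7665/(-157) + (155*(1 + 2*155))/26599 = -7665*(-1/157) + (155*(1 + 310))*(1/26599) = 7665/157 + (155*311)*(1/26599) = 7665/157 + 48205*(1/26599) = 7665/157 + 48205/26599 = 211449520/4176043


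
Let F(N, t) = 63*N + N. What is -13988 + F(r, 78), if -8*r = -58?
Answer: -13524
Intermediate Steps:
r = 29/4 (r = -⅛*(-58) = 29/4 ≈ 7.2500)
F(N, t) = 64*N
-13988 + F(r, 78) = -13988 + 64*(29/4) = -13988 + 464 = -13524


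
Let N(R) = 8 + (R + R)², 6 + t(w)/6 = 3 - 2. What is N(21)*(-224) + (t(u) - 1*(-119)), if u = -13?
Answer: -396839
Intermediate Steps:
t(w) = -30 (t(w) = -36 + 6*(3 - 2) = -36 + 6*1 = -36 + 6 = -30)
N(R) = 8 + 4*R² (N(R) = 8 + (2*R)² = 8 + 4*R²)
N(21)*(-224) + (t(u) - 1*(-119)) = (8 + 4*21²)*(-224) + (-30 - 1*(-119)) = (8 + 4*441)*(-224) + (-30 + 119) = (8 + 1764)*(-224) + 89 = 1772*(-224) + 89 = -396928 + 89 = -396839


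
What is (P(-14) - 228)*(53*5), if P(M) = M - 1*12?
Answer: -67310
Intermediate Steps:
P(M) = -12 + M (P(M) = M - 12 = -12 + M)
(P(-14) - 228)*(53*5) = ((-12 - 14) - 228)*(53*5) = (-26 - 228)*265 = -254*265 = -67310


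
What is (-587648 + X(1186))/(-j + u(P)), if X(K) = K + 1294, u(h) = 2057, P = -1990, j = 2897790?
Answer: 585168/2895733 ≈ 0.20208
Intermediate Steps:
X(K) = 1294 + K
(-587648 + X(1186))/(-j + u(P)) = (-587648 + (1294 + 1186))/(-1*2897790 + 2057) = (-587648 + 2480)/(-2897790 + 2057) = -585168/(-2895733) = -585168*(-1/2895733) = 585168/2895733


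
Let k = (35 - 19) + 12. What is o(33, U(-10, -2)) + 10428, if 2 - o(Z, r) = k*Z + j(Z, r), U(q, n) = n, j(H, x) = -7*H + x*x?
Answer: 9733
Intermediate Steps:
k = 28 (k = 16 + 12 = 28)
j(H, x) = x² - 7*H (j(H, x) = -7*H + x² = x² - 7*H)
o(Z, r) = 2 - r² - 21*Z (o(Z, r) = 2 - (28*Z + (r² - 7*Z)) = 2 - (r² + 21*Z) = 2 + (-r² - 21*Z) = 2 - r² - 21*Z)
o(33, U(-10, -2)) + 10428 = (2 - 1*(-2)² - 21*33) + 10428 = (2 - 1*4 - 693) + 10428 = (2 - 4 - 693) + 10428 = -695 + 10428 = 9733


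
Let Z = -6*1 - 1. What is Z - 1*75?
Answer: -82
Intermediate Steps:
Z = -7 (Z = -6 - 1 = -7)
Z - 1*75 = -7 - 1*75 = -7 - 75 = -82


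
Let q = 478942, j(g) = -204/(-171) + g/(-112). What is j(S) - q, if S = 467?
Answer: -3057584731/6384 ≈ -4.7895e+5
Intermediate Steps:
j(g) = 68/57 - g/112 (j(g) = -204*(-1/171) + g*(-1/112) = 68/57 - g/112)
j(S) - q = (68/57 - 1/112*467) - 1*478942 = (68/57 - 467/112) - 478942 = -19003/6384 - 478942 = -3057584731/6384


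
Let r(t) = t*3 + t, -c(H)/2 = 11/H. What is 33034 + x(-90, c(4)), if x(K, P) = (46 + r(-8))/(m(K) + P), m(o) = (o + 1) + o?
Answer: 12189518/369 ≈ 33034.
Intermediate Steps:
c(H) = -22/H
r(t) = 4*t (r(t) = 3*t + t = 4*t)
m(o) = 1 + 2*o (m(o) = (1 + o) + o = 1 + 2*o)
x(K, P) = 14/(1 + P + 2*K) (x(K, P) = (46 + 4*(-8))/((1 + 2*K) + P) = (46 - 32)/(1 + P + 2*K) = 14/(1 + P + 2*K))
33034 + x(-90, c(4)) = 33034 + 14/(1 - 22/4 + 2*(-90)) = 33034 + 14/(1 - 22*1/4 - 180) = 33034 + 14/(1 - 11/2 - 180) = 33034 + 14/(-369/2) = 33034 + 14*(-2/369) = 33034 - 28/369 = 12189518/369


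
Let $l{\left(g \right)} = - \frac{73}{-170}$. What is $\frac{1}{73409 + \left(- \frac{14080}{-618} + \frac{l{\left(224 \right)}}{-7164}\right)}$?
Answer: $\frac{125441640}{9211403301641} \approx 1.3618 \cdot 10^{-5}$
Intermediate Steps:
$l{\left(g \right)} = \frac{73}{170}$ ($l{\left(g \right)} = \left(-73\right) \left(- \frac{1}{170}\right) = \frac{73}{170}$)
$\frac{1}{73409 + \left(- \frac{14080}{-618} + \frac{l{\left(224 \right)}}{-7164}\right)} = \frac{1}{73409 + \left(- \frac{14080}{-618} + \frac{73}{170 \left(-7164\right)}\right)} = \frac{1}{73409 + \left(\left(-14080\right) \left(- \frac{1}{618}\right) + \frac{73}{170} \left(- \frac{1}{7164}\right)\right)} = \frac{1}{73409 + \left(\frac{7040}{309} - \frac{73}{1217880}\right)} = \frac{1}{73409 + \frac{2857950881}{125441640}} = \frac{1}{\frac{9211403301641}{125441640}} = \frac{125441640}{9211403301641}$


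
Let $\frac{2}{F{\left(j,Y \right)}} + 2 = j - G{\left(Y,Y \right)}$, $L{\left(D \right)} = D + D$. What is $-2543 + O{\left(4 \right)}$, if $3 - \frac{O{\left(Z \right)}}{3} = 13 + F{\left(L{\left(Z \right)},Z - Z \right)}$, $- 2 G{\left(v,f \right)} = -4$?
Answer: $- \frac{5149}{2} \approx -2574.5$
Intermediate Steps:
$L{\left(D \right)} = 2 D$
$G{\left(v,f \right)} = 2$ ($G{\left(v,f \right)} = \left(- \frac{1}{2}\right) \left(-4\right) = 2$)
$F{\left(j,Y \right)} = \frac{2}{-4 + j}$ ($F{\left(j,Y \right)} = \frac{2}{-2 + \left(j - 2\right)} = \frac{2}{-2 + \left(-2 + j\right)} = \frac{2}{-4 + j}$)
$O{\left(Z \right)} = -30 - \frac{6}{-4 + 2 Z}$ ($O{\left(Z \right)} = 9 - 3 \left(13 + \frac{2}{-4 + 2 Z}\right) = 9 - \left(39 + \frac{6}{-4 + 2 Z}\right) = -30 - \frac{6}{-4 + 2 Z}$)
$-2543 + O{\left(4 \right)} = -2543 + \frac{3 \left(19 - 40\right)}{-2 + 4} = -2543 + \frac{3 \left(19 - 40\right)}{2} = -2543 + 3 \cdot \frac{1}{2} \left(-21\right) = -2543 - \frac{63}{2} = - \frac{5149}{2}$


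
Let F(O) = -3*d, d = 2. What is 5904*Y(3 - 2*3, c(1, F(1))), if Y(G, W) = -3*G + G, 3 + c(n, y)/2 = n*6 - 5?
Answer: 35424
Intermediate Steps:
F(O) = -6 (F(O) = -3*2 = -6)
c(n, y) = -16 + 12*n (c(n, y) = -6 + 2*(n*6 - 5) = -6 + 2*(6*n - 5) = -6 + 2*(-5 + 6*n) = -6 + (-10 + 12*n) = -16 + 12*n)
Y(G, W) = -2*G
5904*Y(3 - 2*3, c(1, F(1))) = 5904*(-2*(3 - 2*3)) = 5904*(-2*(3 - 6)) = 5904*(-2*(-3)) = 5904*6 = 35424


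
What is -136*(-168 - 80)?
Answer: 33728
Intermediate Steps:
-136*(-168 - 80) = -136*(-248) = 33728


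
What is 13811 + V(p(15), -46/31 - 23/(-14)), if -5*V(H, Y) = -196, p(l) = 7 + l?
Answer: 69251/5 ≈ 13850.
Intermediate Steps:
V(H, Y) = 196/5 (V(H, Y) = -⅕*(-196) = 196/5)
13811 + V(p(15), -46/31 - 23/(-14)) = 13811 + 196/5 = 69251/5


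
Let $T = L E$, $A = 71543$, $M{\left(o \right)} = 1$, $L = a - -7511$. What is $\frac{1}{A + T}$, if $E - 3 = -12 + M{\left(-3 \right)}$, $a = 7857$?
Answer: $- \frac{1}{51401} \approx -1.9455 \cdot 10^{-5}$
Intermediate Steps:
$L = 15368$ ($L = 7857 - -7511 = 7857 + 7511 = 15368$)
$E = -8$ ($E = 3 + \left(-12 + 1\right) = 3 - 11 = -8$)
$T = -122944$ ($T = 15368 \left(-8\right) = -122944$)
$\frac{1}{A + T} = \frac{1}{71543 - 122944} = \frac{1}{-51401} = - \frac{1}{51401}$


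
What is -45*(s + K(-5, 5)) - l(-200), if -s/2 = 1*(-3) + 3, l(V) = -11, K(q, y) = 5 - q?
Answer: -439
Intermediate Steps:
s = 0 (s = -2*(1*(-3) + 3) = -2*(-3 + 3) = -2*0 = 0)
-45*(s + K(-5, 5)) - l(-200) = -45*(0 + (5 - 1*(-5))) - 1*(-11) = -45*(0 + (5 + 5)) + 11 = -45*(0 + 10) + 11 = -45*10 + 11 = -450 + 11 = -439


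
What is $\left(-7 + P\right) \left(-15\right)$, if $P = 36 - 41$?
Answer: $180$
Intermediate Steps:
$P = -5$ ($P = 36 - 41 = -5$)
$\left(-7 + P\right) \left(-15\right) = \left(-7 - 5\right) \left(-15\right) = \left(-12\right) \left(-15\right) = 180$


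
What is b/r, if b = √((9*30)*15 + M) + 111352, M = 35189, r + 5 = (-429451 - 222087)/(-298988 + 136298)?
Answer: -2264482110/20239 - 81345*√39239/80956 ≈ -1.1209e+5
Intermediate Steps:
r = -80956/81345 (r = -5 + (-429451 - 222087)/(-298988 + 136298) = -5 - 651538/(-162690) = -5 - 651538*(-1/162690) = -5 + 325769/81345 = -80956/81345 ≈ -0.99522)
b = 111352 + √39239 (b = √((9*30)*15 + 35189) + 111352 = √(270*15 + 35189) + 111352 = √(4050 + 35189) + 111352 = √39239 + 111352 = 111352 + √39239 ≈ 1.1155e+5)
b/r = (111352 + √39239)/(-80956/81345) = (111352 + √39239)*(-81345/80956) = -2264482110/20239 - 81345*√39239/80956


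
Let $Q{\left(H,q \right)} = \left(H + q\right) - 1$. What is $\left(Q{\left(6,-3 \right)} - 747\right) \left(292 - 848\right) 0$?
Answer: $0$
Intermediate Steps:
$Q{\left(H,q \right)} = -1 + H + q$
$\left(Q{\left(6,-3 \right)} - 747\right) \left(292 - 848\right) 0 = \left(\left(-1 + 6 - 3\right) - 747\right) \left(292 - 848\right) 0 = \left(2 - 747\right) \left(-556\right) 0 = \left(-745\right) \left(-556\right) 0 = 414220 \cdot 0 = 0$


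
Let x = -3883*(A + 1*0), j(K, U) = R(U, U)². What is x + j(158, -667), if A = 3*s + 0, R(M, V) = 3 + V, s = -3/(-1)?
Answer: 405949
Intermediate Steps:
s = 3 (s = -3*(-1) = 3)
A = 9 (A = 3*3 + 0 = 9 + 0 = 9)
j(K, U) = (3 + U)²
x = -34947 (x = -3883*(9 + 1*0) = -3883*(9 + 0) = -3883*9 = -34947)
x + j(158, -667) = -34947 + (3 - 667)² = -34947 + (-664)² = -34947 + 440896 = 405949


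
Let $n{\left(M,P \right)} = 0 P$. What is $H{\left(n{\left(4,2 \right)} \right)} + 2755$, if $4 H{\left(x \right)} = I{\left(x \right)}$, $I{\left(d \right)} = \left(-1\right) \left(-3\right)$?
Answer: $\frac{11023}{4} \approx 2755.8$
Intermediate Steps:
$n{\left(M,P \right)} = 0$
$I{\left(d \right)} = 3$
$H{\left(x \right)} = \frac{3}{4}$ ($H{\left(x \right)} = \frac{1}{4} \cdot 3 = \frac{3}{4}$)
$H{\left(n{\left(4,2 \right)} \right)} + 2755 = \frac{3}{4} + 2755 = \frac{11023}{4}$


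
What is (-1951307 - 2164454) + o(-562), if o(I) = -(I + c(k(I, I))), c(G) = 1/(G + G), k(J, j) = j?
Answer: -4625483675/1124 ≈ -4.1152e+6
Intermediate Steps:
c(G) = 1/(2*G)
o(I) = -I - 1/(2*I) (o(I) = -(I + 1/(2*I)) = -I - 1/(2*I))
(-1951307 - 2164454) + o(-562) = (-1951307 - 2164454) + (-1*(-562) - 1/2/(-562)) = -4115761 + (562 - 1/2*(-1/562)) = -4115761 + (562 + 1/1124) = -4115761 + 631689/1124 = -4625483675/1124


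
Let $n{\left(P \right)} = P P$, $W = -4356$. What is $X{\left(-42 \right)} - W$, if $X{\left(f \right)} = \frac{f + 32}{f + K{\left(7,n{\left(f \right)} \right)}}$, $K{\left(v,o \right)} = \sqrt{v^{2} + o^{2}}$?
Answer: $\frac{1935296688}{444283} - \frac{10 \sqrt{63505}}{444283} \approx 4356.0$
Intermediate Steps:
$n{\left(P \right)} = P^{2}$
$K{\left(v,o \right)} = \sqrt{o^{2} + v^{2}}$
$X{\left(f \right)} = \frac{32 + f}{f + \sqrt{49 + f^{4}}}$ ($X{\left(f \right)} = \frac{f + 32}{f + \sqrt{\left(f^{2}\right)^{2} + 7^{2}}} = \frac{32 + f}{f + \sqrt{f^{4} + 49}} = \frac{32 + f}{f + \sqrt{49 + f^{4}}}$)
$X{\left(-42 \right)} - W = \frac{32 - 42}{-42 + \sqrt{49 + \left(-42\right)^{4}}} - -4356 = \frac{1}{-42 + \sqrt{49 + 3111696}} \left(-10\right) + 4356 = \frac{1}{-42 + \sqrt{3111745}} \left(-10\right) + 4356 = \frac{1}{-42 + 7 \sqrt{63505}} \left(-10\right) + 4356 = - \frac{10}{-42 + 7 \sqrt{63505}} + 4356 = 4356 - \frac{10}{-42 + 7 \sqrt{63505}}$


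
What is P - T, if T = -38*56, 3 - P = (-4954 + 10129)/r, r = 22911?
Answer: 16272722/7637 ≈ 2130.8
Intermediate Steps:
P = 21186/7637 (P = 3 - (-4954 + 10129)/22911 = 3 - 5175/22911 = 3 - 1*1725/7637 = 3 - 1725/7637 = 21186/7637 ≈ 2.7741)
T = -2128
P - T = 21186/7637 - 1*(-2128) = 21186/7637 + 2128 = 16272722/7637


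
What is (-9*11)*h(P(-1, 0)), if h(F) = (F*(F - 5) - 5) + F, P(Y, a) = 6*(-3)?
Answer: -38709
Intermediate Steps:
P(Y, a) = -18
h(F) = -5 + F + F*(-5 + F) (h(F) = (F*(-5 + F) - 5) + F = (-5 + F*(-5 + F)) + F = -5 + F + F*(-5 + F))
(-9*11)*h(P(-1, 0)) = (-9*11)*(-5 + (-18)**2 - 4*(-18)) = -99*(-5 + 324 + 72) = -99*391 = -38709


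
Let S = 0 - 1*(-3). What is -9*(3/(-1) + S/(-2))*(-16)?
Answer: -648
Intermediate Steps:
S = 3 (S = 0 + 3 = 3)
-9*(3/(-1) + S/(-2))*(-16) = -9*(3/(-1) + 3/(-2))*(-16) = -9*(3*(-1) + 3*(-½))*(-16) = -9*(-3 - 3/2)*(-16) = -9*(-9)/2*(-16) = -1*(-81/2)*(-16) = (81/2)*(-16) = -648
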